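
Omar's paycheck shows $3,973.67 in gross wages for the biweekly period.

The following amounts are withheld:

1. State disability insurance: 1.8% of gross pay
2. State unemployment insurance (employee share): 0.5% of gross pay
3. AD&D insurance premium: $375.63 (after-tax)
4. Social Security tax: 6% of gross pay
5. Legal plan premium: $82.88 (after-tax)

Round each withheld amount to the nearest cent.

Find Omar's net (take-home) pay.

$3,185.34

State unemployment insurance (employee share): $3,973.67 × 0.005 = $19.87
State disability insurance: $3,973.67 × 0.018 = $71.53
Social Security tax: $3,973.67 × 0.06 = $238.42
AD&D insurance premium: $375.63
Legal plan premium: $82.88
Total deductions = $19.87 + $71.53 + $238.42 + $375.63 + $82.88 = $788.33
Net pay = $3,973.67 − $788.33 = $3,185.34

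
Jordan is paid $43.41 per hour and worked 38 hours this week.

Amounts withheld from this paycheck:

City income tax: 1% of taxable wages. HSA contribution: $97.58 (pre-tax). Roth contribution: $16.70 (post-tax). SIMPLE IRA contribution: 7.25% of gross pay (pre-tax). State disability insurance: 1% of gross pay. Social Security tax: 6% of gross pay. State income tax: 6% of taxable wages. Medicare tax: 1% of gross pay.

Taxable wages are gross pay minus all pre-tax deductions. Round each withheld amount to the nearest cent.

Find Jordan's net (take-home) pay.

Gross pay: 38 × $43.41 = $1,649.58
SIMPLE IRA contribution: $1,649.58 × 0.0725 = $119.59
HSA contribution: $97.58
Pre-tax total = $119.59 + $97.58 = $217.17
Taxable wages = $1,649.58 − $217.17 = $1,432.41
City income tax: $1,432.41 × 0.01 = $14.32
State income tax: $1,432.41 × 0.06 = $85.94
State disability insurance: $1,649.58 × 0.01 = $16.50
Social Security tax: $1,649.58 × 0.06 = $98.97
Medicare tax: $1,649.58 × 0.01 = $16.50
Roth contribution: $16.70
Total deductions = $119.59 + $97.58 + $14.32 + $85.94 + $16.50 + $98.97 + $16.50 + $16.70 = $466.10
Net pay = $1,649.58 − $466.10 = $1,183.48

$1,183.48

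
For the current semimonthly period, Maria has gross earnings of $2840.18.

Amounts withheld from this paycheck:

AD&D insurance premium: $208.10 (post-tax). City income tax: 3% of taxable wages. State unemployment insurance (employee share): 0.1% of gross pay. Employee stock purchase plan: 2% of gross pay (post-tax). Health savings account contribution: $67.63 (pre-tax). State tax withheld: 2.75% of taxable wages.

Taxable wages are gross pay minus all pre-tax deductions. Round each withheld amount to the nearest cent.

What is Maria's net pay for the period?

$2345.38

Health savings account contribution: $67.63
Taxable wages = $2840.18 − $67.63 = $2772.55
City income tax: $2772.55 × 0.03 = $83.18
State tax withheld: $2772.55 × 0.0275 = $76.25
State unemployment insurance (employee share): $2840.18 × 0.001 = $2.84
Employee stock purchase plan: $2840.18 × 0.02 = $56.80
AD&D insurance premium: $208.10
Total deductions = $67.63 + $83.18 + $76.25 + $2.84 + $56.80 + $208.10 = $494.80
Net pay = $2840.18 − $494.80 = $2345.38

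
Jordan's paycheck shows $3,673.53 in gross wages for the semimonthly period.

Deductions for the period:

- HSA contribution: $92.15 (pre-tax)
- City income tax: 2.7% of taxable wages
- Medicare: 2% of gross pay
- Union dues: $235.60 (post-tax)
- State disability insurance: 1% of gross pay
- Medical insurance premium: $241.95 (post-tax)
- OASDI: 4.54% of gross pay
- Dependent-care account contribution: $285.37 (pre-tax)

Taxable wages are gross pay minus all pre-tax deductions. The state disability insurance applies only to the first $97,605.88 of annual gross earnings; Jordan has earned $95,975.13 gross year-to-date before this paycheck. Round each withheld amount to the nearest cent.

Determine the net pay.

$2,472.91

Dependent-care account contribution: $285.37
HSA contribution: $92.15
Pre-tax total = $285.37 + $92.15 = $377.52
Taxable wages = $3,673.53 − $377.52 = $3,296.01
City income tax: $3,296.01 × 0.027 = $88.99
Medicare: $3,673.53 × 0.02 = $73.47
State disability insurance: only $97,605.88 − $95,975.13 = $1,630.75 of this check is subject → $1,630.75 × 0.01 = $16.31
OASDI: $3,673.53 × 0.0454 = $166.78
Union dues: $235.60
Medical insurance premium: $241.95
Total deductions = $285.37 + $92.15 + $88.99 + $73.47 + $16.31 + $166.78 + $235.60 + $241.95 = $1,200.62
Net pay = $3,673.53 − $1,200.62 = $2,472.91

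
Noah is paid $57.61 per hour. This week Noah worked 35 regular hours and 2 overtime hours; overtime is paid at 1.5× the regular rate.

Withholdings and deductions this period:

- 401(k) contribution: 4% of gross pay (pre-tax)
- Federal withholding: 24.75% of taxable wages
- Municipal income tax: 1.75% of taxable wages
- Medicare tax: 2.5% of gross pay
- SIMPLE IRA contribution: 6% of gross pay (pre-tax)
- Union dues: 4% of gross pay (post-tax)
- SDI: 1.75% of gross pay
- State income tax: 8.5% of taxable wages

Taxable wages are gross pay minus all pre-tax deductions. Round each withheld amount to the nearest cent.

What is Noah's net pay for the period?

$1100.06

Regular pay: 35 × $57.61 = $2016.35
Overtime pay: 2 × $57.61 × 1.5 = $172.83
Gross pay = $2016.35 + $172.83 = $2189.18
401(k) contribution: $2189.18 × 0.04 = $87.57
SIMPLE IRA contribution: $2189.18 × 0.06 = $131.35
Pre-tax total = $87.57 + $131.35 = $218.92
Taxable wages = $2189.18 − $218.92 = $1970.26
State income tax: $1970.26 × 0.085 = $167.47
Municipal income tax: $1970.26 × 0.0175 = $34.48
Federal withholding: $1970.26 × 0.2475 = $487.64
SDI: $2189.18 × 0.0175 = $38.31
Medicare tax: $2189.18 × 0.025 = $54.73
Union dues: $2189.18 × 0.04 = $87.57
Total deductions = $87.57 + $131.35 + $167.47 + $34.48 + $487.64 + $38.31 + $54.73 + $87.57 = $1089.12
Net pay = $2189.18 − $1089.12 = $1100.06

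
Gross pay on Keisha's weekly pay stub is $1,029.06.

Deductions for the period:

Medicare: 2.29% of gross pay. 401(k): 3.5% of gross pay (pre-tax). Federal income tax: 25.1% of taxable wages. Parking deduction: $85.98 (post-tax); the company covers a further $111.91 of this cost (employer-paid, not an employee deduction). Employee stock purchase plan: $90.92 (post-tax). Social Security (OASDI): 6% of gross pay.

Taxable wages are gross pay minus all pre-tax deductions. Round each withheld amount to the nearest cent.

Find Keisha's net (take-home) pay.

401(k): $1,029.06 × 0.035 = $36.02
Taxable wages = $1,029.06 − $36.02 = $993.04
Federal income tax: $993.04 × 0.251 = $249.25
Social Security (OASDI): $1,029.06 × 0.06 = $61.74
Medicare: $1,029.06 × 0.0229 = $23.57
Parking deduction: $85.98
Employee stock purchase plan: $90.92
(Employer's $111.91 toward parking deduction is not withheld from the employee.)
Total deductions = $36.02 + $249.25 + $61.74 + $23.57 + $85.98 + $90.92 = $547.48
Net pay = $1,029.06 − $547.48 = $481.58

$481.58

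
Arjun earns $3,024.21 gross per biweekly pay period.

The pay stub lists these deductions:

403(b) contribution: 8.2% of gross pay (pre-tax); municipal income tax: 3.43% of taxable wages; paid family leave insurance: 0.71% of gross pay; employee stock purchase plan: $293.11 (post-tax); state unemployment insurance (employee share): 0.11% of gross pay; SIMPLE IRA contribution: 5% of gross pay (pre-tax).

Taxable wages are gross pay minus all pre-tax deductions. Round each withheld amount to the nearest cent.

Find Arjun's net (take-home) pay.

SIMPLE IRA contribution: $3,024.21 × 0.05 = $151.21
403(b) contribution: $3,024.21 × 0.082 = $247.99
Pre-tax total = $151.21 + $247.99 = $399.20
Taxable wages = $3,024.21 − $399.20 = $2,625.01
Municipal income tax: $2,625.01 × 0.0343 = $90.04
State unemployment insurance (employee share): $3,024.21 × 0.0011 = $3.33
Paid family leave insurance: $3,024.21 × 0.0071 = $21.47
Employee stock purchase plan: $293.11
Total deductions = $151.21 + $247.99 + $90.04 + $3.33 + $21.47 + $293.11 = $807.15
Net pay = $3,024.21 − $807.15 = $2,217.06

$2,217.06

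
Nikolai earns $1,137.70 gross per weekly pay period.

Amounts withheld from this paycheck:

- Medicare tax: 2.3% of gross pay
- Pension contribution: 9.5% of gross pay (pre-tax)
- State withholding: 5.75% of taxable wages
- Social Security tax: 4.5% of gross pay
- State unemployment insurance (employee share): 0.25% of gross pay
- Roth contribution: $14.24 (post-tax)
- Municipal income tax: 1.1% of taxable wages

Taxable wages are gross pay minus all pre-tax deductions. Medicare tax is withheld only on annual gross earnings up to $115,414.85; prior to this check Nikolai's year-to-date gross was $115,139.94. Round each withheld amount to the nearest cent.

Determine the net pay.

Pension contribution: $1,137.70 × 0.095 = $108.08
Taxable wages = $1,137.70 − $108.08 = $1,029.62
Municipal income tax: $1,029.62 × 0.011 = $11.33
State withholding: $1,029.62 × 0.0575 = $59.20
Medicare tax: only $115,414.85 − $115,139.94 = $274.91 of this check is subject → $274.91 × 0.023 = $6.32
Social Security tax: $1,137.70 × 0.045 = $51.20
State unemployment insurance (employee share): $1,137.70 × 0.0025 = $2.84
Roth contribution: $14.24
Total deductions = $108.08 + $11.33 + $59.20 + $6.32 + $51.20 + $2.84 + $14.24 = $253.21
Net pay = $1,137.70 − $253.21 = $884.49

$884.49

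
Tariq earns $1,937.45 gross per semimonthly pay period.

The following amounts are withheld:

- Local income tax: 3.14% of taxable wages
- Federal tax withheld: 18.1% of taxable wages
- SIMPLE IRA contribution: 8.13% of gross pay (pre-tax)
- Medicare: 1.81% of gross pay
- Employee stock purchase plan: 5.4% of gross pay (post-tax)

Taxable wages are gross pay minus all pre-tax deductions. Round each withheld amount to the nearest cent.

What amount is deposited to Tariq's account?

$1,262.19

SIMPLE IRA contribution: $1,937.45 × 0.0813 = $157.51
Taxable wages = $1,937.45 − $157.51 = $1,779.94
Federal tax withheld: $1,779.94 × 0.181 = $322.17
Local income tax: $1,779.94 × 0.0314 = $55.89
Medicare: $1,937.45 × 0.0181 = $35.07
Employee stock purchase plan: $1,937.45 × 0.054 = $104.62
Total deductions = $157.51 + $322.17 + $55.89 + $35.07 + $104.62 = $675.26
Net pay = $1,937.45 − $675.26 = $1,262.19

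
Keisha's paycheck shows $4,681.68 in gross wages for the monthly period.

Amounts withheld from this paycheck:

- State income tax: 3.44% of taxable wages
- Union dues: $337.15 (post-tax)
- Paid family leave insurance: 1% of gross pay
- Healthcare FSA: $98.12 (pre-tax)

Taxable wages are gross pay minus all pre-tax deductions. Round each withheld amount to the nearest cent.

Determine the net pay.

Healthcare FSA: $98.12
Taxable wages = $4,681.68 − $98.12 = $4,583.56
State income tax: $4,583.56 × 0.0344 = $157.67
Paid family leave insurance: $4,681.68 × 0.01 = $46.82
Union dues: $337.15
Total deductions = $98.12 + $157.67 + $46.82 + $337.15 = $639.76
Net pay = $4,681.68 − $639.76 = $4,041.92

$4,041.92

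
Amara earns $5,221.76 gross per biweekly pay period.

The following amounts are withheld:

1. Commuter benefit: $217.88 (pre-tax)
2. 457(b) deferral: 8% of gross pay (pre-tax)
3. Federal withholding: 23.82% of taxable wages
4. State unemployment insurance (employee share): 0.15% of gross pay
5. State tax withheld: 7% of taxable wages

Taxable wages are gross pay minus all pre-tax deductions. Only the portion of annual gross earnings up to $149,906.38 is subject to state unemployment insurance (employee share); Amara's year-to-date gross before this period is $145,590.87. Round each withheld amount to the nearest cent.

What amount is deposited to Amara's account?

$3,166.22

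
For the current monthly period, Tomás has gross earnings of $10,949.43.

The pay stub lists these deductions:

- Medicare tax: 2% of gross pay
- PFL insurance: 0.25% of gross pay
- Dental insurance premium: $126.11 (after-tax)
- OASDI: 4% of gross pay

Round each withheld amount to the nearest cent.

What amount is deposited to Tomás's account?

$10,138.98

Medicare tax: $10,949.43 × 0.02 = $218.99
PFL insurance: $10,949.43 × 0.0025 = $27.37
OASDI: $10,949.43 × 0.04 = $437.98
Dental insurance premium: $126.11
Total deductions = $218.99 + $27.37 + $437.98 + $126.11 = $810.45
Net pay = $10,949.43 − $810.45 = $10,138.98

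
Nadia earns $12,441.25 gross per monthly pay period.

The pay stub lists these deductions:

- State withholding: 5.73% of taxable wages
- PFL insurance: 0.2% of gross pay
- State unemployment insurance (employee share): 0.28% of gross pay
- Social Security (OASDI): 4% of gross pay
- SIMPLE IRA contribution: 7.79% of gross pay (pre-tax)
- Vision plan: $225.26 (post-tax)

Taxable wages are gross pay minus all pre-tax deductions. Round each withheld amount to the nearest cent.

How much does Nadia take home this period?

SIMPLE IRA contribution: $12,441.25 × 0.0779 = $969.17
Taxable wages = $12,441.25 − $969.17 = $11,472.08
State withholding: $11,472.08 × 0.0573 = $657.35
PFL insurance: $12,441.25 × 0.002 = $24.88
State unemployment insurance (employee share): $12,441.25 × 0.0028 = $34.84
Social Security (OASDI): $12,441.25 × 0.04 = $497.65
Vision plan: $225.26
Total deductions = $969.17 + $657.35 + $24.88 + $34.84 + $497.65 + $225.26 = $2,409.15
Net pay = $12,441.25 − $2,409.15 = $10,032.10

$10,032.10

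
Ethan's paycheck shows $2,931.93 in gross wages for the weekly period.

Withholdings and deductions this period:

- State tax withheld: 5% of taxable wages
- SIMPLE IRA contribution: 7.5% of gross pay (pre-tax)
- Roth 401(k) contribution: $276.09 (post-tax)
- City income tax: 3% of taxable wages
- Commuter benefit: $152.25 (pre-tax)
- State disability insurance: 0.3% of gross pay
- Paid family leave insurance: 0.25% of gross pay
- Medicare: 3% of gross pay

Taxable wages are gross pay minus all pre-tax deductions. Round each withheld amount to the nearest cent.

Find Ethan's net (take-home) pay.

$1,974.83

SIMPLE IRA contribution: $2,931.93 × 0.075 = $219.89
Commuter benefit: $152.25
Pre-tax total = $219.89 + $152.25 = $372.14
Taxable wages = $2,931.93 − $372.14 = $2,559.79
State tax withheld: $2,559.79 × 0.05 = $127.99
City income tax: $2,559.79 × 0.03 = $76.79
State disability insurance: $2,931.93 × 0.003 = $8.80
Paid family leave insurance: $2,931.93 × 0.0025 = $7.33
Medicare: $2,931.93 × 0.03 = $87.96
Roth 401(k) contribution: $276.09
Total deductions = $219.89 + $152.25 + $127.99 + $76.79 + $8.80 + $7.33 + $87.96 + $276.09 = $957.10
Net pay = $2,931.93 − $957.10 = $1,974.83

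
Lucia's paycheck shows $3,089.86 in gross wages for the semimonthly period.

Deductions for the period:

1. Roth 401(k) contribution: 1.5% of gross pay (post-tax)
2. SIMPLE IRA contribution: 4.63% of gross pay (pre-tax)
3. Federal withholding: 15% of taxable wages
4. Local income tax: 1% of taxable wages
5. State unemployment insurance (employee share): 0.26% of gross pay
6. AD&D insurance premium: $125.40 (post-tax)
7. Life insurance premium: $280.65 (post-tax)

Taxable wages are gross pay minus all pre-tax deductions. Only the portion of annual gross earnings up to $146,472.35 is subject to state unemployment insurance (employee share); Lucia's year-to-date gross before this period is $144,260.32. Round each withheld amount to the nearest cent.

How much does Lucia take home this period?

SIMPLE IRA contribution: $3,089.86 × 0.0463 = $143.06
Taxable wages = $3,089.86 − $143.06 = $2,946.80
Federal withholding: $2,946.80 × 0.15 = $442.02
Local income tax: $2,946.80 × 0.01 = $29.47
State unemployment insurance (employee share): only $146,472.35 − $144,260.32 = $2,212.03 of this check is subject → $2,212.03 × 0.0026 = $5.75
Roth 401(k) contribution: $3,089.86 × 0.015 = $46.35
Life insurance premium: $280.65
AD&D insurance premium: $125.40
Total deductions = $143.06 + $442.02 + $29.47 + $5.75 + $46.35 + $280.65 + $125.40 = $1,072.70
Net pay = $3,089.86 − $1,072.70 = $2,017.16

$2,017.16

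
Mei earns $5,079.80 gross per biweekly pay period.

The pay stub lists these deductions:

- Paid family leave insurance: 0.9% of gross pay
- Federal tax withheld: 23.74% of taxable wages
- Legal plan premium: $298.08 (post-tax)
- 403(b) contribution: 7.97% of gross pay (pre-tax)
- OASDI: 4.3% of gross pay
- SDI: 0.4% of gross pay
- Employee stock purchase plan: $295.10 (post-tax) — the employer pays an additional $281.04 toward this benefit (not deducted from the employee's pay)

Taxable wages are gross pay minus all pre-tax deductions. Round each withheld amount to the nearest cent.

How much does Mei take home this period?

$2,687.46

403(b) contribution: $5,079.80 × 0.0797 = $404.86
Taxable wages = $5,079.80 − $404.86 = $4,674.94
Federal tax withheld: $4,674.94 × 0.2374 = $1,109.83
Paid family leave insurance: $5,079.80 × 0.009 = $45.72
SDI: $5,079.80 × 0.004 = $20.32
OASDI: $5,079.80 × 0.043 = $218.43
Employee stock purchase plan: $295.10
Legal plan premium: $298.08
(Employer's $281.04 toward employee stock purchase plan is not withheld from the employee.)
Total deductions = $404.86 + $1,109.83 + $45.72 + $20.32 + $218.43 + $295.10 + $298.08 = $2,392.34
Net pay = $5,079.80 − $2,392.34 = $2,687.46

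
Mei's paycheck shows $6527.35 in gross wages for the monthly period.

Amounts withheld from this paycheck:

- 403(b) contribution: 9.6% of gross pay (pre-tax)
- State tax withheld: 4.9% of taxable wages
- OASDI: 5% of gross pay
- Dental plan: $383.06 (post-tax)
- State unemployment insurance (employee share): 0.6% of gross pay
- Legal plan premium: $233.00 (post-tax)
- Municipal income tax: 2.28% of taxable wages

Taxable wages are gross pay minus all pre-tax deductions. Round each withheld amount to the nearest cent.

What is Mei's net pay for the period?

403(b) contribution: $6527.35 × 0.096 = $626.63
Taxable wages = $6527.35 − $626.63 = $5900.72
Municipal income tax: $5900.72 × 0.0228 = $134.54
State tax withheld: $5900.72 × 0.049 = $289.14
State unemployment insurance (employee share): $6527.35 × 0.006 = $39.16
OASDI: $6527.35 × 0.05 = $326.37
Dental plan: $383.06
Legal plan premium: $233.00
Total deductions = $626.63 + $134.54 + $289.14 + $39.16 + $326.37 + $383.06 + $233.00 = $2031.90
Net pay = $6527.35 − $2031.90 = $4495.45

$4495.45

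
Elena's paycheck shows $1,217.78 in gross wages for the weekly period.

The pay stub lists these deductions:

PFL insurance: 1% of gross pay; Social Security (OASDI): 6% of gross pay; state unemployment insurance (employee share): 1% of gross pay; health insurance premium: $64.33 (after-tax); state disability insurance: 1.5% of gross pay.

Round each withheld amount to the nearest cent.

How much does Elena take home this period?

State unemployment insurance (employee share): $1,217.78 × 0.01 = $12.18
Social Security (OASDI): $1,217.78 × 0.06 = $73.07
PFL insurance: $1,217.78 × 0.01 = $12.18
State disability insurance: $1,217.78 × 0.015 = $18.27
Health insurance premium: $64.33
Total deductions = $12.18 + $73.07 + $12.18 + $18.27 + $64.33 = $180.03
Net pay = $1,217.78 − $180.03 = $1,037.75

$1,037.75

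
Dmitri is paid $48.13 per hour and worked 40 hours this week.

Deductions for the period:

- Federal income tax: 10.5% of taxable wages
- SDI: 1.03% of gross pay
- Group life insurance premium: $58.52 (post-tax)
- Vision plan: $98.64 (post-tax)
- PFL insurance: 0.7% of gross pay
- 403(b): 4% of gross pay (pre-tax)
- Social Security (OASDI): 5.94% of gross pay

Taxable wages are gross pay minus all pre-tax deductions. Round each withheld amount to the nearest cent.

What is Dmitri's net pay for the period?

Gross pay: 40 × $48.13 = $1,925.20
403(b): $1,925.20 × 0.04 = $77.01
Taxable wages = $1,925.20 − $77.01 = $1,848.19
Federal income tax: $1,848.19 × 0.105 = $194.06
PFL insurance: $1,925.20 × 0.007 = $13.48
Social Security (OASDI): $1,925.20 × 0.0594 = $114.36
SDI: $1,925.20 × 0.0103 = $19.83
Group life insurance premium: $58.52
Vision plan: $98.64
Total deductions = $77.01 + $194.06 + $13.48 + $114.36 + $19.83 + $58.52 + $98.64 = $575.90
Net pay = $1,925.20 − $575.90 = $1,349.30

$1,349.30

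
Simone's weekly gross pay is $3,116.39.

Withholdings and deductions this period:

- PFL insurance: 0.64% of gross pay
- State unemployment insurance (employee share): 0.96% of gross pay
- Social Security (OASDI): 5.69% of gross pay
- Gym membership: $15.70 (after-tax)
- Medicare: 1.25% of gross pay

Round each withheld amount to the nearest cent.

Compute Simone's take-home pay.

Social Security (OASDI): $3,116.39 × 0.0569 = $177.32
PFL insurance: $3,116.39 × 0.0064 = $19.94
State unemployment insurance (employee share): $3,116.39 × 0.0096 = $29.92
Medicare: $3,116.39 × 0.0125 = $38.95
Gym membership: $15.70
Total deductions = $177.32 + $19.94 + $29.92 + $38.95 + $15.70 = $281.83
Net pay = $3,116.39 − $281.83 = $2,834.56

$2,834.56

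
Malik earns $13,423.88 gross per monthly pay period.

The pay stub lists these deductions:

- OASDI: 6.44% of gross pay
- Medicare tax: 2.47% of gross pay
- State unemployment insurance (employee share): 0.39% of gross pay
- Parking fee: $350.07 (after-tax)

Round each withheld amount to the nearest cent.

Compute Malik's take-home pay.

OASDI: $13,423.88 × 0.0644 = $864.50
State unemployment insurance (employee share): $13,423.88 × 0.0039 = $52.35
Medicare tax: $13,423.88 × 0.0247 = $331.57
Parking fee: $350.07
Total deductions = $864.50 + $52.35 + $331.57 + $350.07 = $1,598.49
Net pay = $13,423.88 − $1,598.49 = $11,825.39

$11,825.39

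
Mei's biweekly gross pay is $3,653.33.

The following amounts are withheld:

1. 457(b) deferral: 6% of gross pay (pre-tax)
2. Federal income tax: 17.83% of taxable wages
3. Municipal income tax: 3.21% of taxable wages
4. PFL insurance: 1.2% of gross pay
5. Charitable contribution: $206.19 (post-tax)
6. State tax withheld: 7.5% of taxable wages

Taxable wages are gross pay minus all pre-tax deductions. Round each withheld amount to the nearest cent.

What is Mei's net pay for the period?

$2,203.99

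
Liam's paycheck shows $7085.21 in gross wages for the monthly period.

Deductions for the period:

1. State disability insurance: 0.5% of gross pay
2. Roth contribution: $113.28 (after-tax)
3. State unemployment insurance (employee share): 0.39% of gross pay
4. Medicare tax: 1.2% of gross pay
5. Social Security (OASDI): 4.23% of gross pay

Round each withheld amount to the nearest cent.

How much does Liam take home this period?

$6524.15

State unemployment insurance (employee share): $7085.21 × 0.0039 = $27.63
State disability insurance: $7085.21 × 0.005 = $35.43
Medicare tax: $7085.21 × 0.012 = $85.02
Social Security (OASDI): $7085.21 × 0.0423 = $299.70
Roth contribution: $113.28
Total deductions = $27.63 + $35.43 + $85.02 + $299.70 + $113.28 = $561.06
Net pay = $7085.21 − $561.06 = $6524.15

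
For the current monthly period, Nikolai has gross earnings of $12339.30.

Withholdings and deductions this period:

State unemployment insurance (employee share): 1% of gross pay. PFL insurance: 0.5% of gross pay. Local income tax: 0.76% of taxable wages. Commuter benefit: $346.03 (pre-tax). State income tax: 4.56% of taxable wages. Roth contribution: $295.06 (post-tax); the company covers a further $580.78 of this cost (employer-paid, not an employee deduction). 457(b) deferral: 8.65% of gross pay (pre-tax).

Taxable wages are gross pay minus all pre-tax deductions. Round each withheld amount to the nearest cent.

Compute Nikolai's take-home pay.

$9864.51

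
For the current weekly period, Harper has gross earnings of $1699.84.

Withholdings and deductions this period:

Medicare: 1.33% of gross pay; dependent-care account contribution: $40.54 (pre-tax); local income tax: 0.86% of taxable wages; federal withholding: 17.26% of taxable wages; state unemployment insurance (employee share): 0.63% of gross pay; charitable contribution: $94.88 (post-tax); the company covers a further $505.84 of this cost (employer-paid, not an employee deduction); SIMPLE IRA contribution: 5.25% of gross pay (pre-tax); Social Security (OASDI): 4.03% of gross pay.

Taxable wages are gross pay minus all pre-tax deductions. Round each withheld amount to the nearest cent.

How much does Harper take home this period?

$1088.87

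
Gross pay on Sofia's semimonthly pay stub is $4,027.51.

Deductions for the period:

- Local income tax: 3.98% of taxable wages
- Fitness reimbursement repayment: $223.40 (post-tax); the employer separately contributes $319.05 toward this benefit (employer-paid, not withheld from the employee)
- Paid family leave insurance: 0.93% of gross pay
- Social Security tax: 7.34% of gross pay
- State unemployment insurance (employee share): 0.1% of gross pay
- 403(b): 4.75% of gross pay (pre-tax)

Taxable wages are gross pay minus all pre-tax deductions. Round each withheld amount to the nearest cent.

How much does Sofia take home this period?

403(b): $4,027.51 × 0.0475 = $191.31
Taxable wages = $4,027.51 − $191.31 = $3,836.20
Local income tax: $3,836.20 × 0.0398 = $152.68
Social Security tax: $4,027.51 × 0.0734 = $295.62
Paid family leave insurance: $4,027.51 × 0.0093 = $37.46
State unemployment insurance (employee share): $4,027.51 × 0.001 = $4.03
Fitness reimbursement repayment: $223.40
(Employer's $319.05 toward fitness reimbursement repayment is not withheld from the employee.)
Total deductions = $191.31 + $152.68 + $295.62 + $37.46 + $4.03 + $223.40 = $904.50
Net pay = $4,027.51 − $904.50 = $3,123.01

$3,123.01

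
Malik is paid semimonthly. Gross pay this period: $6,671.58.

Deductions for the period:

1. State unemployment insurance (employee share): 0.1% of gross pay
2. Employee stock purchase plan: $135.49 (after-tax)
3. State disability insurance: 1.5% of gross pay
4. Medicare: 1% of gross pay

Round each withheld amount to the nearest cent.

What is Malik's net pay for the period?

$6,362.63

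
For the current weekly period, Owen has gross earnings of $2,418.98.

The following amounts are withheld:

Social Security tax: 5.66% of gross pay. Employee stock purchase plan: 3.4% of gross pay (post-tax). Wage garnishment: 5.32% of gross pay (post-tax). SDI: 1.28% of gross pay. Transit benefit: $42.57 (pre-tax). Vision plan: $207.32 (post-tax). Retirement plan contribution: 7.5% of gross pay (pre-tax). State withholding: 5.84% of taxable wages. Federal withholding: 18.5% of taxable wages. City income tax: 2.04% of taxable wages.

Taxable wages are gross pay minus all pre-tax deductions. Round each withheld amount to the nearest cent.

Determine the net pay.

Transit benefit: $42.57
Retirement plan contribution: $2,418.98 × 0.075 = $181.42
Pre-tax total = $42.57 + $181.42 = $223.99
Taxable wages = $2,418.98 − $223.99 = $2,194.99
City income tax: $2,194.99 × 0.0204 = $44.78
State withholding: $2,194.99 × 0.0584 = $128.19
Federal withholding: $2,194.99 × 0.185 = $406.07
Social Security tax: $2,418.98 × 0.0566 = $136.91
SDI: $2,418.98 × 0.0128 = $30.96
Employee stock purchase plan: $2,418.98 × 0.034 = $82.25
Wage garnishment: $2,418.98 × 0.0532 = $128.69
Vision plan: $207.32
Total deductions = $42.57 + $181.42 + $44.78 + $128.19 + $406.07 + $136.91 + $30.96 + $82.25 + $128.69 + $207.32 = $1,389.16
Net pay = $2,418.98 − $1,389.16 = $1,029.82

$1,029.82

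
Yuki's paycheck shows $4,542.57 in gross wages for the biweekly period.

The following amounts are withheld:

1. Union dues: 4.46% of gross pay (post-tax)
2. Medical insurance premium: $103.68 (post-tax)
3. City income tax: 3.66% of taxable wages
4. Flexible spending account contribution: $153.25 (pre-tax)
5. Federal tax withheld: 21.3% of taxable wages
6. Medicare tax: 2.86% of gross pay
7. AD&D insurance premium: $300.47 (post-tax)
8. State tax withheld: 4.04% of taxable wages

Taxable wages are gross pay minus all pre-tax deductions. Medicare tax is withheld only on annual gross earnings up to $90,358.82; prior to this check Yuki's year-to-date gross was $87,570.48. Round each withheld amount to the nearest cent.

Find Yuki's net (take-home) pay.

Flexible spending account contribution: $153.25
Taxable wages = $4,542.57 − $153.25 = $4,389.32
State tax withheld: $4,389.32 × 0.0404 = $177.33
Federal tax withheld: $4,389.32 × 0.213 = $934.93
City income tax: $4,389.32 × 0.0366 = $160.65
Medicare tax: only $90,358.82 − $87,570.48 = $2,788.34 of this check is subject → $2,788.34 × 0.0286 = $79.75
Medical insurance premium: $103.68
Union dues: $4,542.57 × 0.0446 = $202.60
AD&D insurance premium: $300.47
Total deductions = $153.25 + $177.33 + $934.93 + $160.65 + $79.75 + $103.68 + $202.60 + $300.47 = $2,112.66
Net pay = $4,542.57 − $2,112.66 = $2,429.91

$2,429.91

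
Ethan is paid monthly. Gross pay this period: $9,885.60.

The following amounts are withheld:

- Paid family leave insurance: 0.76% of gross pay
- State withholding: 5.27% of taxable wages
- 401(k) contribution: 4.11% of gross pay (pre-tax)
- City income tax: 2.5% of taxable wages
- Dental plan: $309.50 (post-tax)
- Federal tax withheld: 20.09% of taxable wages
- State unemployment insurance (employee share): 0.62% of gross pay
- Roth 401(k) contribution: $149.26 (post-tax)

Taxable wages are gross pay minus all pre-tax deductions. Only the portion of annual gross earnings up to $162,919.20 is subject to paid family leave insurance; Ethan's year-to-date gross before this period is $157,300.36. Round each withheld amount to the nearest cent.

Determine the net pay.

401(k) contribution: $9,885.60 × 0.0411 = $406.30
Taxable wages = $9,885.60 − $406.30 = $9,479.30
Federal tax withheld: $9,479.30 × 0.2009 = $1,904.39
City income tax: $9,479.30 × 0.025 = $236.98
State withholding: $9,479.30 × 0.0527 = $499.56
Paid family leave insurance: only $162,919.20 − $157,300.36 = $5,618.84 of this check is subject → $5,618.84 × 0.0076 = $42.70
State unemployment insurance (employee share): $9,885.60 × 0.0062 = $61.29
Roth 401(k) contribution: $149.26
Dental plan: $309.50
Total deductions = $406.30 + $1,904.39 + $236.98 + $499.56 + $42.70 + $61.29 + $149.26 + $309.50 = $3,609.98
Net pay = $9,885.60 − $3,609.98 = $6,275.62

$6,275.62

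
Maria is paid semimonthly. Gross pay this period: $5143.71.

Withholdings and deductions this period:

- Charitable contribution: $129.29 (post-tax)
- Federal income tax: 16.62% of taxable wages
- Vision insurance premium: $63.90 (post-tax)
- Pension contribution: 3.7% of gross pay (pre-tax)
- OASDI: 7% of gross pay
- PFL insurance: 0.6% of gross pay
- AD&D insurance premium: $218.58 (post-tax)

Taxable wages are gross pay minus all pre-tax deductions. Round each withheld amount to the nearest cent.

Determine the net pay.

$3327.45

Pension contribution: $5143.71 × 0.037 = $190.32
Taxable wages = $5143.71 − $190.32 = $4953.39
Federal income tax: $4953.39 × 0.1662 = $823.25
PFL insurance: $5143.71 × 0.006 = $30.86
OASDI: $5143.71 × 0.07 = $360.06
Vision insurance premium: $63.90
AD&D insurance premium: $218.58
Charitable contribution: $129.29
Total deductions = $190.32 + $823.25 + $30.86 + $360.06 + $63.90 + $218.58 + $129.29 = $1816.26
Net pay = $5143.71 − $1816.26 = $3327.45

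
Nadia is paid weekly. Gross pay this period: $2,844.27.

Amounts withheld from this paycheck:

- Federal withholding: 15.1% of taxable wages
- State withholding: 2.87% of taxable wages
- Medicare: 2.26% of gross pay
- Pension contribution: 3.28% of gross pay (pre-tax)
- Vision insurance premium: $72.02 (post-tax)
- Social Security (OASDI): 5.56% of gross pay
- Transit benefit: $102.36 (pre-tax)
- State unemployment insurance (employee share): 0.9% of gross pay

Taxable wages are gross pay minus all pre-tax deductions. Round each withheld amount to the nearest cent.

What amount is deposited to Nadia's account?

$1,852.62

Pension contribution: $2,844.27 × 0.0328 = $93.29
Transit benefit: $102.36
Pre-tax total = $93.29 + $102.36 = $195.65
Taxable wages = $2,844.27 − $195.65 = $2,648.62
State withholding: $2,648.62 × 0.0287 = $76.02
Federal withholding: $2,648.62 × 0.151 = $399.94
Medicare: $2,844.27 × 0.0226 = $64.28
Social Security (OASDI): $2,844.27 × 0.0556 = $158.14
State unemployment insurance (employee share): $2,844.27 × 0.009 = $25.60
Vision insurance premium: $72.02
Total deductions = $93.29 + $102.36 + $76.02 + $399.94 + $64.28 + $158.14 + $25.60 + $72.02 = $991.65
Net pay = $2,844.27 − $991.65 = $1,852.62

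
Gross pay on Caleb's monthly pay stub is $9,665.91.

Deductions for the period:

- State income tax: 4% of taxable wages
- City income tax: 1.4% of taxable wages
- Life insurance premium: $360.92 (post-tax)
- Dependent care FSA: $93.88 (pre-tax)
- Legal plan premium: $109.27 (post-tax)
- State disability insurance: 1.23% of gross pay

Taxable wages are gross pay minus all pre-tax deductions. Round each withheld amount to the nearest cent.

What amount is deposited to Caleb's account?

Dependent care FSA: $93.88
Taxable wages = $9,665.91 − $93.88 = $9,572.03
State income tax: $9,572.03 × 0.04 = $382.88
City income tax: $9,572.03 × 0.014 = $134.01
State disability insurance: $9,665.91 × 0.0123 = $118.89
Legal plan premium: $109.27
Life insurance premium: $360.92
Total deductions = $93.88 + $382.88 + $134.01 + $118.89 + $109.27 + $360.92 = $1,199.85
Net pay = $9,665.91 − $1,199.85 = $8,466.06

$8,466.06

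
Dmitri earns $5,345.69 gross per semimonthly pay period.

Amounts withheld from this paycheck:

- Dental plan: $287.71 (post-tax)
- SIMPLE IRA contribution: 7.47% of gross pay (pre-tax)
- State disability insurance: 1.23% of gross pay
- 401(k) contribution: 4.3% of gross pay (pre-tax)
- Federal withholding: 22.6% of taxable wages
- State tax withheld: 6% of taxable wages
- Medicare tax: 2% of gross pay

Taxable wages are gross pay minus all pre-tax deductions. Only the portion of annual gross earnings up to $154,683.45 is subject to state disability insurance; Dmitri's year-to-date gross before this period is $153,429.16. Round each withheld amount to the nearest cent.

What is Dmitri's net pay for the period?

$2,957.54

401(k) contribution: $5,345.69 × 0.043 = $229.86
SIMPLE IRA contribution: $5,345.69 × 0.0747 = $399.32
Pre-tax total = $229.86 + $399.32 = $629.18
Taxable wages = $5,345.69 − $629.18 = $4,716.51
State tax withheld: $4,716.51 × 0.06 = $282.99
Federal withholding: $4,716.51 × 0.226 = $1,065.93
Medicare tax: $5,345.69 × 0.02 = $106.91
State disability insurance: only $154,683.45 − $153,429.16 = $1,254.29 of this check is subject → $1,254.29 × 0.0123 = $15.43
Dental plan: $287.71
Total deductions = $229.86 + $399.32 + $282.99 + $1,065.93 + $106.91 + $15.43 + $287.71 = $2,388.15
Net pay = $5,345.69 − $2,388.15 = $2,957.54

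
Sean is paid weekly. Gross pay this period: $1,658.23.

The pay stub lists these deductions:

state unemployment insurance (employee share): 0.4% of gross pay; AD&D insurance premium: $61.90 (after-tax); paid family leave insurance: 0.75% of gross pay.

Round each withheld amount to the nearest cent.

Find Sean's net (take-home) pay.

$1,577.26

Paid family leave insurance: $1,658.23 × 0.0075 = $12.44
State unemployment insurance (employee share): $1,658.23 × 0.004 = $6.63
AD&D insurance premium: $61.90
Total deductions = $12.44 + $6.63 + $61.90 = $80.97
Net pay = $1,658.23 − $80.97 = $1,577.26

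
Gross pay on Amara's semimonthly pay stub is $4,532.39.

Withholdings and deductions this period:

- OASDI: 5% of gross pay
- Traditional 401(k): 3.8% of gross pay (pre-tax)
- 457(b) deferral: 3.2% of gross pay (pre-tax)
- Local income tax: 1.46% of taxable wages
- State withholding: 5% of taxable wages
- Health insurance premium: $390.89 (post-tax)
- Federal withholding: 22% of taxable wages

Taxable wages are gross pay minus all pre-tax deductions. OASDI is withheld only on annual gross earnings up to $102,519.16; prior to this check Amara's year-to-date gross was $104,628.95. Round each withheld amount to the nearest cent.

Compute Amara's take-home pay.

$2,624.60

Traditional 401(k): $4,532.39 × 0.038 = $172.23
457(b) deferral: $4,532.39 × 0.032 = $145.04
Pre-tax total = $172.23 + $145.04 = $317.27
Taxable wages = $4,532.39 − $317.27 = $4,215.12
State withholding: $4,215.12 × 0.05 = $210.76
Local income tax: $4,215.12 × 0.0146 = $61.54
Federal withholding: $4,215.12 × 0.22 = $927.33
OASDI: annual cap $102,519.16 already reached (YTD $104,628.95), so $0.00
Health insurance premium: $390.89
Total deductions = $172.23 + $145.04 + $210.76 + $61.54 + $927.33 + $0.00 + $390.89 = $1,907.79
Net pay = $4,532.39 − $1,907.79 = $2,624.60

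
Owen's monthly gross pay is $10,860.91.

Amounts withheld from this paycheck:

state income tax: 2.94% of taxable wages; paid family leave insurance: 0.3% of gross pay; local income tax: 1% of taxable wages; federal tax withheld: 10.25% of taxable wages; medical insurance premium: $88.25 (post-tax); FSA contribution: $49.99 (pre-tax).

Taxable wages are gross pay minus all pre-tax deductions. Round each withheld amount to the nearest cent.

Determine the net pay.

FSA contribution: $49.99
Taxable wages = $10,860.91 − $49.99 = $10,810.92
Local income tax: $10,810.92 × 0.01 = $108.11
State income tax: $10,810.92 × 0.0294 = $317.84
Federal tax withheld: $10,810.92 × 0.1025 = $1,108.12
Paid family leave insurance: $10,860.91 × 0.003 = $32.58
Medical insurance premium: $88.25
Total deductions = $49.99 + $108.11 + $317.84 + $1,108.12 + $32.58 + $88.25 = $1,704.89
Net pay = $10,860.91 − $1,704.89 = $9,156.02

$9,156.02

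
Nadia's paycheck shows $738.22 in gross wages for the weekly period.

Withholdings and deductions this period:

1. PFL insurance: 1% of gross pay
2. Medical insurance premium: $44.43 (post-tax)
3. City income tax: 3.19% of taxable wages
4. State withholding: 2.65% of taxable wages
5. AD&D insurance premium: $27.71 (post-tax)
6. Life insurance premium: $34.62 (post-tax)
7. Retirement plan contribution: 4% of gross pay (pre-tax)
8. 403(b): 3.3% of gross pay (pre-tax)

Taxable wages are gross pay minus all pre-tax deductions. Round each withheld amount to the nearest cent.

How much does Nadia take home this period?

$530.23

403(b): $738.22 × 0.033 = $24.36
Retirement plan contribution: $738.22 × 0.04 = $29.53
Pre-tax total = $24.36 + $29.53 = $53.89
Taxable wages = $738.22 − $53.89 = $684.33
City income tax: $684.33 × 0.0319 = $21.83
State withholding: $684.33 × 0.0265 = $18.13
PFL insurance: $738.22 × 0.01 = $7.38
Life insurance premium: $34.62
Medical insurance premium: $44.43
AD&D insurance premium: $27.71
Total deductions = $24.36 + $29.53 + $21.83 + $18.13 + $7.38 + $34.62 + $44.43 + $27.71 = $207.99
Net pay = $738.22 − $207.99 = $530.23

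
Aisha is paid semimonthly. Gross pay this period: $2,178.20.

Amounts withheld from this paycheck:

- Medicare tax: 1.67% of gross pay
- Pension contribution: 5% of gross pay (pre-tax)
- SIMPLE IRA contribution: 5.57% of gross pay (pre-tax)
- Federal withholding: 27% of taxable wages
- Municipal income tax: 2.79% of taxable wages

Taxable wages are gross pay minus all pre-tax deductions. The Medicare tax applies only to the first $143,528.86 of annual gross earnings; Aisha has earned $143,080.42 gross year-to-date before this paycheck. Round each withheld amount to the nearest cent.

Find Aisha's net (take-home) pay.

$1,360.17

Pension contribution: $2,178.20 × 0.05 = $108.91
SIMPLE IRA contribution: $2,178.20 × 0.0557 = $121.33
Pre-tax total = $108.91 + $121.33 = $230.24
Taxable wages = $2,178.20 − $230.24 = $1,947.96
Federal withholding: $1,947.96 × 0.27 = $525.95
Municipal income tax: $1,947.96 × 0.0279 = $54.35
Medicare tax: only $143,528.86 − $143,080.42 = $448.44 of this check is subject → $448.44 × 0.0167 = $7.49
Total deductions = $108.91 + $121.33 + $525.95 + $54.35 + $7.49 = $818.03
Net pay = $2,178.20 − $818.03 = $1,360.17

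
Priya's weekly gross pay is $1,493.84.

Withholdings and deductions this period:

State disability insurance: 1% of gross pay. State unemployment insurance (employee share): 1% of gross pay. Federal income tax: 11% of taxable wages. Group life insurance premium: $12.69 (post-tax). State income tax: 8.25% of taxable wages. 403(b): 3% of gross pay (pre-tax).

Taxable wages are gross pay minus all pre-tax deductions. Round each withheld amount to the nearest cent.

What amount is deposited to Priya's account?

$1,127.52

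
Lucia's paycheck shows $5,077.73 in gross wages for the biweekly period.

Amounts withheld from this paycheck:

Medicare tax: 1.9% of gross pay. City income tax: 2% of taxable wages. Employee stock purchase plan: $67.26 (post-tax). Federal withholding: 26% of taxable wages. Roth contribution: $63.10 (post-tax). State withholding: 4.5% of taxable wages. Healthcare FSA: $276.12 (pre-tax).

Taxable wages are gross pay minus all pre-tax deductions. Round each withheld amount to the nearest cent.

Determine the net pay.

Healthcare FSA: $276.12
Taxable wages = $5,077.73 − $276.12 = $4,801.61
City income tax: $4,801.61 × 0.02 = $96.03
Federal withholding: $4,801.61 × 0.26 = $1,248.42
State withholding: $4,801.61 × 0.045 = $216.07
Medicare tax: $5,077.73 × 0.019 = $96.48
Roth contribution: $63.10
Employee stock purchase plan: $67.26
Total deductions = $276.12 + $96.03 + $1,248.42 + $216.07 + $96.48 + $63.10 + $67.26 = $2,063.48
Net pay = $5,077.73 − $2,063.48 = $3,014.25

$3,014.25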